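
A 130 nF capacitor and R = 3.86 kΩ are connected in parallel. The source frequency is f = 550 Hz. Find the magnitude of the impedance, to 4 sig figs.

ω = 2πf = 3456 rad/s
X_C = 1/(ωC) = 2226 Ω
Parallel: admittances add. Y = 1/R + jωC
Y = (0.0002591 + j0.0004492) S
|Y| = 0.0005186 S → |Z| = 1/|Y| = 1928 Ω, ∠Z = −∠Y = -60.03°

1928 Ω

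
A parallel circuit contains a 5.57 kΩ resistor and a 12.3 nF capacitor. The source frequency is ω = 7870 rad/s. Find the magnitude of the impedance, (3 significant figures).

X_C = 1/(ωC) = 10300 Ω
Parallel: admittances add. Y = 1/R + jωC
Y = (0.000180 + j9.68e-05) S
|Y| = 0.000204 S → |Z| = 1/|Y| = 4900 Ω, ∠Z = −∠Y = -28.3°

4900 Ω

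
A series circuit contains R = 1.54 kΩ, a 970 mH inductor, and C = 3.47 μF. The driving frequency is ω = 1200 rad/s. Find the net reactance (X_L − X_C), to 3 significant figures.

X_L = ωL = 1160 Ω
X_C = 1/(ωC) = 240 Ω
X = 1160 − 240 = 924 Ω

924 Ω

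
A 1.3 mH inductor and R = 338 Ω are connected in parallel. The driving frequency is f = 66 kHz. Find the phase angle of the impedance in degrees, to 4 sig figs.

32.09°

ω = 2πf = 414700 rad/s
X_L = ωL = 539.1 Ω
Parallel: admittances add. Y = 1/R + 1/(jωL)
Y = (0.002959 − j0.001855) S
|Y| = 0.003492 S → |Z| = 1/|Y| = 286.4 Ω, ∠Z = −∠Y = 32.09°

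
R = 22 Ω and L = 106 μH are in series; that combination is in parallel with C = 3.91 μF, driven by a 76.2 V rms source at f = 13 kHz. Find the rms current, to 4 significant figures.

23.35 A

ω = 2πf = 81680 rad/s
X_L = ωL = 8.658 Ω
X_C = 1/(ωC) = 3.131 Ω
Branch 1 (R+jX_L): Z₁ = 22.00 + j8.658 Ω, |Z₁| = 23.64 Ω
Branch 2 (−jX_C): Z₂ = −j3.131 Ω
Parallel: Z = Z₁Z₂/(Z₁+Z₂), |Z| = 3.263 Ω, ∠Z = -82.62°
I = V/|Z| = 76.2/3.263 = 23.35 A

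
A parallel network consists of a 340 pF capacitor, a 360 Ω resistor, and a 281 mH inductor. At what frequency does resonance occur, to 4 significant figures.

ω₀ = 1/√(LC) = 1/√(0.281 × 3.4e-10) = 102300 rad/s
f₀ = ω₀/(2π) = 16.28 kHz

16.28 kHz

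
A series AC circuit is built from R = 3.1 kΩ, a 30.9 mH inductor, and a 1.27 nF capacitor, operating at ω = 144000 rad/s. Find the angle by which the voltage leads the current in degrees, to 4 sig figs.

-18.19°

X_L = ωL = 4450 Ω
X_C = 1/(ωC) = 5468 Ω
Net reactance X = X_L − X_C = -1018 Ω
Z = 3100 − j1018 Ω
|Z| = √(3100² + 1018²) = 3263 Ω
∠Z = arctan(-1018/3100) = -18.19°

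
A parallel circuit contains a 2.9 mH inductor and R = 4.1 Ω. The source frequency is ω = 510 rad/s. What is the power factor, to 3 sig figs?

X_L = ωL = 1.48 Ω
Parallel: admittances add. Y = 1/R + 1/(jωL)
Y = (0.244 − j0.676) S
|Y| = 0.719 S → |Z| = 1/|Y| = 1.39 Ω, ∠Z = −∠Y = 70.2°
cos φ = cos(70.2°) = 0.339

0.339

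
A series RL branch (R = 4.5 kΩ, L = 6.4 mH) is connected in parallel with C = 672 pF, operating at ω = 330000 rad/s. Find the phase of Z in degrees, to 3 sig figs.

X_L = ωL = 2110 Ω
X_C = 1/(ωC) = 4510 Ω
Branch 1 (R+jX_L): Z₁ = 4500 + j2110 Ω, |Z₁| = 4970 Ω
Branch 2 (−jX_C): Z₂ = −j4510 Ω
Parallel: Z = Z₁Z₂/(Z₁+Z₂), |Z| = 4400 Ω, ∠Z = -36.8°

-36.8°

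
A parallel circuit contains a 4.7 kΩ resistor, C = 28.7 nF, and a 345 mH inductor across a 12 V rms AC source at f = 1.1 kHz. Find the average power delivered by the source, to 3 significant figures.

ω = 2πf = 6912 rad/s
X_L = ωL = 2380 Ω
X_C = 1/(ωC) = 5040 Ω
Parallel: admittances add. Y = 1/R + 1/(jωL) + jωC
Y = (0.000213 − j0.000221) S
|Y| = 0.000307 S → |Z| = 1/|Y| = 3260 Ω, ∠Z = −∠Y = 46.1°
I = V/|Z| = 3.68 mA
P = VI cos φ = 12 × 0.00368 × cos(46.1°) = 30.6 mW

30.6 mW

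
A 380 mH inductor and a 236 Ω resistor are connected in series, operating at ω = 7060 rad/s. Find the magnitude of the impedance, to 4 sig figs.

X_L = ωL = 2683 Ω
Z = 236.0 + j2683 Ω
|Z| = √(236.0² + 2683²) = 2693 Ω

2693 Ω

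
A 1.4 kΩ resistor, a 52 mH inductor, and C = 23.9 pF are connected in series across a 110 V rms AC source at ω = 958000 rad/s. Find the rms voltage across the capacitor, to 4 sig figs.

X_L = ωL = 49820 Ω
X_C = 1/(ωC) = 43680 Ω
Net reactance X = X_L − X_C = 6141 Ω
Z = 1400 + j6141 Ω
|Z| = √(1400² + 6141²) = 6298 Ω
I = V/|Z| = 17.47 mA
V_C = I·|Z_C| = 0.01747 × 43680 = 762.8 V

762.8 V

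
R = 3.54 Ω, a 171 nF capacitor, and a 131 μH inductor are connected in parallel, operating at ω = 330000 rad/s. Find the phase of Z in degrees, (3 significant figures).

X_L = ωL = 43.2 Ω
X_C = 1/(ωC) = 17.7 Ω
Parallel: admittances add. Y = 1/R + 1/(jωL) + jωC
Y = (0.282 + j0.0333) S
|Y| = 0.284 S → |Z| = 1/|Y| = 3.52 Ω, ∠Z = −∠Y = -6.72°

-6.72°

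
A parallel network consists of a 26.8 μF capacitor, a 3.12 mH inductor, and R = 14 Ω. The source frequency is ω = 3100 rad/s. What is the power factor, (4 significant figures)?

X_L = ωL = 9.672 Ω
X_C = 1/(ωC) = 12.04 Ω
Parallel: admittances add. Y = 1/R + 1/(jωL) + jωC
Y = (0.07143 − j0.02031) S
|Y| = 0.07426 S → |Z| = 1/|Y| = 13.47 Ω, ∠Z = −∠Y = 15.87°
cos φ = cos(15.87°) = 0.9619

0.9619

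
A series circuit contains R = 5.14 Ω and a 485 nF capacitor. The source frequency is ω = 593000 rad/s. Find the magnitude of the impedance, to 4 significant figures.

6.206 Ω

X_C = 1/(ωC) = 3.477 Ω
Z = 5.140 − j3.477 Ω
|Z| = √(5.140² + 3.477²) = 6.206 Ω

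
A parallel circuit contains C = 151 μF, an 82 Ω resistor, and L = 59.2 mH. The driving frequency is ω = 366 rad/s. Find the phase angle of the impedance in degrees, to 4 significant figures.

X_L = ωL = 21.67 Ω
X_C = 1/(ωC) = 18.09 Ω
Parallel: admittances add. Y = 1/R + 1/(jωL) + jωC
Y = (0.01220 + j0.009113) S
|Y| = 0.01522 S → |Z| = 1/|Y| = 65.69 Ω, ∠Z = −∠Y = -36.77°

-36.77°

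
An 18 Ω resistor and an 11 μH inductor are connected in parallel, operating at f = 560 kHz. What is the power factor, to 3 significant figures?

ω = 2πf = 3.519e+06 rad/s
X_L = ωL = 38.7 Ω
Parallel: admittances add. Y = 1/R + 1/(jωL)
Y = (0.0556 − j0.0258) S
|Y| = 0.0613 S → |Z| = 1/|Y| = 16.3 Ω, ∠Z = −∠Y = 24.9°
cos φ = cos(24.9°) = 0.907

0.907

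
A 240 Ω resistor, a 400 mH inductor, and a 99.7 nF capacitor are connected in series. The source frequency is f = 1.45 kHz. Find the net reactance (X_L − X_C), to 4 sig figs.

ω = 2πf = 9111 rad/s
X_L = ωL = 3644 Ω
X_C = 1/(ωC) = 1101 Ω
X = 3644 − 1101 = 2543 Ω

2543 Ω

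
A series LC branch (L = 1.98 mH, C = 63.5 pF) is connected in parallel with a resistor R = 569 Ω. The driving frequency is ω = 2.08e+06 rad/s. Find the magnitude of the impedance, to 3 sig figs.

X_L = ωL = 4120 Ω
X_C = 1/(ωC) = 7570 Ω
Branch 1: Z₁ = R = 569 Ω
Branch 2 (series LC): Z₂ = j(X_L − X_C) = −j3450 Ω
Parallel: Z = Z₁Z₂/(Z₁+Z₂), |Z| = 561 Ω, ∠Z = -9.36°

561 Ω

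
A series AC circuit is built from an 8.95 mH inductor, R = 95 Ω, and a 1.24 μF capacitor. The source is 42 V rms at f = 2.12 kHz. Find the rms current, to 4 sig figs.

ω = 2πf = 13320 rad/s
X_L = ωL = 119.2 Ω
X_C = 1/(ωC) = 60.54 Ω
Net reactance X = X_L − X_C = 58.67 Ω
Z = 95.00 + j58.67 Ω
|Z| = √(95.00² + 58.67²) = 111.7 Ω
I = V/|Z| = 42/111.7 = 376.1 mA

376.1 mA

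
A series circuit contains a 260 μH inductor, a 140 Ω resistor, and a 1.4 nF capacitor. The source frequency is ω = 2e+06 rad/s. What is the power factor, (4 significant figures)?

0.6519

X_L = ωL = 520.0 Ω
X_C = 1/(ωC) = 357.1 Ω
Net reactance X = X_L − X_C = 162.9 Ω
Z = 140.0 + j162.9 Ω
|Z| = √(140.0² + 162.9²) = 214.8 Ω
∠Z = arctan(162.9/140.0) = 49.32°
cos φ = cos(49.32°) = 0.6519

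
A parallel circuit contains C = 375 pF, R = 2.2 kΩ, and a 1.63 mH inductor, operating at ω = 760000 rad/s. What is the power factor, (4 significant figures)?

0.6565

X_L = ωL = 1239 Ω
X_C = 1/(ωC) = 3509 Ω
Parallel: admittances add. Y = 1/R + 1/(jωL) + jωC
Y = (0.0004545 − j0.0005222) S
|Y| = 0.0006923 S → |Z| = 1/|Y| = 1444 Ω, ∠Z = −∠Y = 48.96°
cos φ = cos(48.96°) = 0.6565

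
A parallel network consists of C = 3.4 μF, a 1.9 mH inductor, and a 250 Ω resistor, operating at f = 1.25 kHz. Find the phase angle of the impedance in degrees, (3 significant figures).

84.3°

ω = 2πf = 7854 rad/s
X_L = ωL = 14.9 Ω
X_C = 1/(ωC) = 37.4 Ω
Parallel: admittances add. Y = 1/R + 1/(jωL) + jωC
Y = (0.00400 − j0.0403) S
|Y| = 0.0405 S → |Z| = 1/|Y| = 24.7 Ω, ∠Z = −∠Y = 84.3°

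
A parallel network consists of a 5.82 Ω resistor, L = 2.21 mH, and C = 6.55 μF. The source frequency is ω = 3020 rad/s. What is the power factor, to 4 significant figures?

0.7974

X_L = ωL = 6.674 Ω
X_C = 1/(ωC) = 50.55 Ω
Parallel: admittances add. Y = 1/R + 1/(jωL) + jωC
Y = (0.1718 − j0.1300) S
|Y| = 0.2155 S → |Z| = 1/|Y| = 4.641 Ω, ∠Z = −∠Y = 37.12°
cos φ = cos(37.12°) = 0.7974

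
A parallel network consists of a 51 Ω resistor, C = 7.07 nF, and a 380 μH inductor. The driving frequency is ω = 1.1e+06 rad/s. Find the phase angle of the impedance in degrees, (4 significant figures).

-15.36°

X_L = ωL = 418.0 Ω
X_C = 1/(ωC) = 128.6 Ω
Parallel: admittances add. Y = 1/R + 1/(jωL) + jωC
Y = (0.01961 + j0.005385) S
|Y| = 0.02033 S → |Z| = 1/|Y| = 49.18 Ω, ∠Z = −∠Y = -15.36°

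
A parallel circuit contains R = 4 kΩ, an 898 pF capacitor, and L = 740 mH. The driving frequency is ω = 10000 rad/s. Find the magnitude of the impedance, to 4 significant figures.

3571 Ω

X_L = ωL = 7400 Ω
X_C = 1/(ωC) = 111400 Ω
Parallel: admittances add. Y = 1/R + 1/(jωL) + jωC
Y = (0.0002500 − j0.0001262) S
|Y| = 0.0002800 S → |Z| = 1/|Y| = 3571 Ω, ∠Z = −∠Y = 26.78°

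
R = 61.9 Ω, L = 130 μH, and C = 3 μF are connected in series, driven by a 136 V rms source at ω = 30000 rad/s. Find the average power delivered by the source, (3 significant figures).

295 W

X_L = ωL = 3.90 Ω
X_C = 1/(ωC) = 11.1 Ω
Net reactance X = X_L − X_C = -7.21 Ω
Z = 61.9 − j7.21 Ω
|Z| = √(61.9² + 7.21²) = 62.3 Ω
∠Z = arctan(-7.21/61.9) = -6.64°
I = V/|Z| = 2.18 A
P = VI cos φ = 136 × 2.18 × cos(-6.64°) = 295 W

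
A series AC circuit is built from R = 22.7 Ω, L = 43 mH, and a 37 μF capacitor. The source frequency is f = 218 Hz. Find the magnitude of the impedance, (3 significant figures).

45.3 Ω

ω = 2πf = 1370 rad/s
X_L = ωL = 58.9 Ω
X_C = 1/(ωC) = 19.7 Ω
Net reactance X = X_L − X_C = 39.2 Ω
Z = 22.7 + j39.2 Ω
|Z| = √(22.7² + 39.2²) = 45.3 Ω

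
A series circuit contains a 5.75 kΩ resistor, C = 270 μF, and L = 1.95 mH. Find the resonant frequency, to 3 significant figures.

ω₀ = 1/√(LC) = 1/√(0.00195 × 0.00027) = 1378 rad/s
f₀ = ω₀/(2π) = 219 Hz

219 Hz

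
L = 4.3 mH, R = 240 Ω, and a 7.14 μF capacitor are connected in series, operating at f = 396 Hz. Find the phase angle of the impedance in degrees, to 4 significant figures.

-10.76°

ω = 2πf = 2488 rad/s
X_L = ωL = 10.70 Ω
X_C = 1/(ωC) = 56.29 Ω
Net reactance X = X_L − X_C = -45.59 Ω
Z = 240.0 − j45.59 Ω
|Z| = √(240.0² + 45.59²) = 244.3 Ω
∠Z = arctan(-45.59/240.0) = -10.76°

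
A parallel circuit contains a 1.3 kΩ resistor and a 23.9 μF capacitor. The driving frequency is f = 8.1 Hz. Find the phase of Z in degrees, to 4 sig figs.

ω = 2πf = 50.89 rad/s
X_C = 1/(ωC) = 822.1 Ω
Parallel: admittances add. Y = 1/R + jωC
Y = (0.0007692 + j0.001216) S
|Y| = 0.001439 S → |Z| = 1/|Y| = 694.8 Ω, ∠Z = −∠Y = -57.69°

-57.69°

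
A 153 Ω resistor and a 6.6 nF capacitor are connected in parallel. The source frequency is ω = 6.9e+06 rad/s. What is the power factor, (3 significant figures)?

X_C = 1/(ωC) = 22.0 Ω
Parallel: admittances add. Y = 1/R + jωC
Y = (0.00654 + j0.0455) S
|Y| = 0.0460 S → |Z| = 1/|Y| = 21.7 Ω, ∠Z = −∠Y = -81.8°
cos φ = cos(-81.8°) = 0.142

0.142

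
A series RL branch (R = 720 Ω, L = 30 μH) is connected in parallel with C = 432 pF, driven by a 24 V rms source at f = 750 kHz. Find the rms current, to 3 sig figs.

ω = 2πf = 4.712e+06 rad/s
X_L = ωL = 141 Ω
X_C = 1/(ωC) = 491 Ω
Branch 1 (R+jX_L): Z₁ = 720 + j141 Ω, |Z₁| = 734 Ω
Branch 2 (−jX_C): Z₂ = −j491 Ω
Parallel: Z = Z₁Z₂/(Z₁+Z₂), |Z| = 450 Ω, ∠Z = -53.0°
I = V/|Z| = 24/450 = 53.3 mA

53.3 mA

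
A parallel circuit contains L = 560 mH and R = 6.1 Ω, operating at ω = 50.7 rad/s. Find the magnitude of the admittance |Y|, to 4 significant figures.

167.7 mS

X_L = ωL = 28.39 Ω
Parallel: admittances add. Y = 1/R + 1/(jωL)
Y = (0.1639 − j0.03522) S
|Y| = 0.1677 S → |Z| = 1/|Y| = 5.964 Ω, ∠Z = −∠Y = 12.13°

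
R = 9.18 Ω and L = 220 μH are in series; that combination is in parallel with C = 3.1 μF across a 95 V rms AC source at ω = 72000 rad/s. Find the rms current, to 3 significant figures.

X_L = ωL = 15.8 Ω
X_C = 1/(ωC) = 4.48 Ω
Branch 1 (R+jX_L): Z₁ = 9.18 + j15.8 Ω, |Z₁| = 18.3 Ω
Branch 2 (−jX_C): Z₂ = −j4.48 Ω
Parallel: Z = Z₁Z₂/(Z₁+Z₂), |Z| = 5.62 Ω, ∠Z = -81.2°
I = V/|Z| = 95/5.62 = 16.9 A

16.9 A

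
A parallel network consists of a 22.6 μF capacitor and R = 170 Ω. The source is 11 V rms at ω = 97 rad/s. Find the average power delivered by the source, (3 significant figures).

712 mW

X_C = 1/(ωC) = 456 Ω
Parallel: admittances add. Y = 1/R + jωC
Y = (0.00588 + j0.00219) S
|Y| = 0.00628 S → |Z| = 1/|Y| = 159 Ω, ∠Z = −∠Y = -20.4°
I = V/|Z| = 69.1 mA
P = VI cos φ = 11 × 0.0691 × cos(-20.4°) = 712 mW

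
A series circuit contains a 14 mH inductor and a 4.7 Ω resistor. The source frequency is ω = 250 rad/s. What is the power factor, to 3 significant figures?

X_L = ωL = 3.50 Ω
Z = 4.70 + j3.50 Ω
|Z| = √(4.70² + 3.50²) = 5.86 Ω
∠Z = arctan(3.50/4.70) = 36.7°
cos φ = cos(36.7°) = 0.802

0.802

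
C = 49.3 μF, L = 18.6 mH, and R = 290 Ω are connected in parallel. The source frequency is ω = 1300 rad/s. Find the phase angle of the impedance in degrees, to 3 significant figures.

X_L = ωL = 24.2 Ω
X_C = 1/(ωC) = 15.6 Ω
Parallel: admittances add. Y = 1/R + 1/(jωL) + jωC
Y = (0.00345 + j0.0227) S
|Y| = 0.0230 S → |Z| = 1/|Y| = 43.5 Ω, ∠Z = −∠Y = -81.4°

-81.4°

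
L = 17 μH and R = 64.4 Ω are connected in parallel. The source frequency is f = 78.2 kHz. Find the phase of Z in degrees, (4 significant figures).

ω = 2πf = 491300 rad/s
X_L = ωL = 8.353 Ω
Parallel: admittances add. Y = 1/R + 1/(jωL)
Y = (0.01553 − j0.1197) S
|Y| = 0.1207 S → |Z| = 1/|Y| = 8.283 Ω, ∠Z = −∠Y = 82.61°

82.61°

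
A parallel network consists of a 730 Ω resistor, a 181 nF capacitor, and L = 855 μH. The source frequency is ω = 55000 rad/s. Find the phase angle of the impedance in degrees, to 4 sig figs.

X_L = ωL = 47.02 Ω
X_C = 1/(ωC) = 100.5 Ω
Parallel: admittances add. Y = 1/R + 1/(jωL) + jωC
Y = (0.001370 − j0.01131) S
|Y| = 0.01139 S → |Z| = 1/|Y| = 87.77 Ω, ∠Z = −∠Y = 83.09°

83.09°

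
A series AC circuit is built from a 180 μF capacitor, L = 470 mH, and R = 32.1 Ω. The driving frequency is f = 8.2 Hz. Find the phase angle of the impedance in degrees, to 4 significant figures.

-69.00°

ω = 2πf = 51.52 rad/s
X_L = ωL = 24.22 Ω
X_C = 1/(ωC) = 107.8 Ω
Net reactance X = X_L − X_C = -83.61 Ω
Z = 32.10 − j83.61 Ω
|Z| = √(32.10² + 83.61²) = 89.56 Ω
∠Z = arctan(-83.61/32.10) = -69.00°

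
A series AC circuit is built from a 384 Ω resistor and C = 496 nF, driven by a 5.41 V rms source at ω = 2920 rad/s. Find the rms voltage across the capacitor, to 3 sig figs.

X_C = 1/(ωC) = 690 Ω
Z = 384 − j690 Ω
|Z| = √(384² + 690²) = 790 Ω
I = V/|Z| = 6.85 mA
V_C = I·|Z_C| = 0.00685 × 690 = 4.73 V

4.73 V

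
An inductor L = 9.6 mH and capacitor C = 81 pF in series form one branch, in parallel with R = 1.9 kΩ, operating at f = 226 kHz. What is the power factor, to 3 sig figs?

ω = 2πf = 1.42e+06 rad/s
X_L = ωL = 13600 Ω
X_C = 1/(ωC) = 8690 Ω
Branch 1: Z₁ = R = 1900 Ω
Branch 2 (series LC): Z₂ = j(X_L − X_C) = j4940 Ω
Parallel: Z = Z₁Z₂/(Z₁+Z₂), |Z| = 1770 Ω, ∠Z = 21.0°
cos φ = cos(21.0°) = 0.933

0.933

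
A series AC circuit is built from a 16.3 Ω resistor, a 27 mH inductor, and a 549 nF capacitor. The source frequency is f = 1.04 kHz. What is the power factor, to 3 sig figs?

0.157

ω = 2πf = 6535 rad/s
X_L = ωL = 176 Ω
X_C = 1/(ωC) = 279 Ω
Net reactance X = X_L − X_C = -102 Ω
Z = 16.3 − j102 Ω
|Z| = √(16.3² + 102²) = 104 Ω
∠Z = arctan(-102/16.3) = -80.9°
cos φ = cos(-80.9°) = 0.157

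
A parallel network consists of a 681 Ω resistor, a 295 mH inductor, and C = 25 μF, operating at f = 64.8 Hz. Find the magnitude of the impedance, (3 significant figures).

ω = 2πf = 407.2 rad/s
X_L = ωL = 120 Ω
X_C = 1/(ωC) = 98.2 Ω
Parallel: admittances add. Y = 1/R + 1/(jωL) + jωC
Y = (0.00147 + j0.00185) S
|Y| = 0.00236 S → |Z| = 1/|Y| = 423 Ω, ∠Z = −∠Y = -51.6°

423 Ω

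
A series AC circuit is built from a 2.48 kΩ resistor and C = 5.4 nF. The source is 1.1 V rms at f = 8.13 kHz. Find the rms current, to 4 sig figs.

250.4 μA

ω = 2πf = 51080 rad/s
X_C = 1/(ωC) = 3625 Ω
Z = 2480 − j3625 Ω
|Z| = √(2480² + 3625²) = 4392 Ω
I = V/|Z| = 1.1/4392 = 250.4 μA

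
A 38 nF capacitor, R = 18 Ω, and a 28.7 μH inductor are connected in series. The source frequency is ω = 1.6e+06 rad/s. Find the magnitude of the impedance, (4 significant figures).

X_L = ωL = 45.92 Ω
X_C = 1/(ωC) = 16.45 Ω
Net reactance X = X_L − X_C = 29.47 Ω
Z = 18.00 + j29.47 Ω
|Z| = √(18.00² + 29.47²) = 34.53 Ω

34.53 Ω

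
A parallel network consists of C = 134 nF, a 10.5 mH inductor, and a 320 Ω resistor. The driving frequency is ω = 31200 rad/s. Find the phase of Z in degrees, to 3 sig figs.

-19.9°

X_L = ωL = 328 Ω
X_C = 1/(ωC) = 239 Ω
Parallel: admittances add. Y = 1/R + 1/(jωL) + jωC
Y = (0.00313 + j0.00113) S
|Y| = 0.00332 S → |Z| = 1/|Y| = 301 Ω, ∠Z = −∠Y = -19.9°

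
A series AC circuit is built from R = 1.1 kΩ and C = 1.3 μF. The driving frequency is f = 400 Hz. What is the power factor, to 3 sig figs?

0.963

ω = 2πf = 2513 rad/s
X_C = 1/(ωC) = 306 Ω
Z = 1100 − j306 Ω
|Z| = √(1100² + 306²) = 1140 Ω
∠Z = arctan(-306/1100) = -15.5°
cos φ = cos(-15.5°) = 0.963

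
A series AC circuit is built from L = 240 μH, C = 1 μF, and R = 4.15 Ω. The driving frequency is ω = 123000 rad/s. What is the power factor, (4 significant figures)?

X_L = ωL = 29.52 Ω
X_C = 1/(ωC) = 8.130 Ω
Net reactance X = X_L − X_C = 21.39 Ω
Z = 4.150 + j21.39 Ω
|Z| = √(4.150² + 21.39²) = 21.79 Ω
∠Z = arctan(21.39/4.150) = 79.02°
cos φ = cos(79.02°) = 0.1905

0.1905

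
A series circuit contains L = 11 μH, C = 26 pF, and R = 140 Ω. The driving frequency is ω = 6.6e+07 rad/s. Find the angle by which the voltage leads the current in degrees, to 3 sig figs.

X_L = ωL = 726 Ω
X_C = 1/(ωC) = 583 Ω
Net reactance X = X_L − X_C = 143 Ω
Z = 140 + j143 Ω
|Z| = √(140² + 143²) = 200 Ω
∠Z = arctan(143/140) = 45.7°

45.7°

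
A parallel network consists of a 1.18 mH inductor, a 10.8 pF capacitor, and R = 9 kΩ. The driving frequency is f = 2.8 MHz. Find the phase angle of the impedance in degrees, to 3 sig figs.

-51.9°

ω = 2πf = 1.759e+07 rad/s
X_L = ωL = 20800 Ω
X_C = 1/(ωC) = 5260 Ω
Parallel: admittances add. Y = 1/R + 1/(jωL) + jωC
Y = (0.000111 + j0.000142) S
|Y| = 0.000180 S → |Z| = 1/|Y| = 5550 Ω, ∠Z = −∠Y = -51.9°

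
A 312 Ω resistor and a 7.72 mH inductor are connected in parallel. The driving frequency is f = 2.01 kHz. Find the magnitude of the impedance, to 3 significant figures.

93.1 Ω

ω = 2πf = 12630 rad/s
X_L = ωL = 97.5 Ω
Parallel: admittances add. Y = 1/R + 1/(jωL)
Y = (0.00321 − j0.0103) S
|Y| = 0.0107 S → |Z| = 1/|Y| = 93.1 Ω, ∠Z = −∠Y = 72.6°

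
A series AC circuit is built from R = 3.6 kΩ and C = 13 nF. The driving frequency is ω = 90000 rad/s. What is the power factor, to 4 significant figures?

X_C = 1/(ωC) = 854.7 Ω
Z = 3600 − j854.7 Ω
|Z| = √(3600² + 854.7²) = 3700 Ω
∠Z = arctan(-854.7/3600) = -13.36°
cos φ = cos(-13.36°) = 0.9730

0.9730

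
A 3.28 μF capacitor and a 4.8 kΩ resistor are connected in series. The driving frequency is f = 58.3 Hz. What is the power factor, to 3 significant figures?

0.985

ω = 2πf = 366.3 rad/s
X_C = 1/(ωC) = 832 Ω
Z = 4800 − j832 Ω
|Z| = √(4800² + 832²) = 4870 Ω
∠Z = arctan(-832/4800) = -9.84°
cos φ = cos(-9.84°) = 0.985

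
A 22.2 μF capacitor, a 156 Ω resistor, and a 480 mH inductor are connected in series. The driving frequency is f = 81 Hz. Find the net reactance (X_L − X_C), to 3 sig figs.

ω = 2πf = 508.9 rad/s
X_L = ωL = 244 Ω
X_C = 1/(ωC) = 88.5 Ω
X = 244 − 88.5 = 156 Ω

156 Ω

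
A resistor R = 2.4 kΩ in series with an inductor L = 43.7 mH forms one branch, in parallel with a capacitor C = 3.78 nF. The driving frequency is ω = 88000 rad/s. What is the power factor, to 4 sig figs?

0.6260

X_L = ωL = 3846 Ω
X_C = 1/(ωC) = 3006 Ω
Branch 1 (R+jX_L): Z₁ = 2400 + j3846 Ω, |Z₁| = 4533 Ω
Branch 2 (−jX_C): Z₂ = −j3006 Ω
Parallel: Z = Z₁Z₂/(Z₁+Z₂), |Z| = 5360 Ω, ∠Z = -51.24°
cos φ = cos(-51.24°) = 0.6260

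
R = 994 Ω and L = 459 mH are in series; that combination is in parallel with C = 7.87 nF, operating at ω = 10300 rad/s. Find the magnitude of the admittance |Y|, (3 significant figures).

129 μS

X_L = ωL = 4730 Ω
X_C = 1/(ωC) = 12300 Ω
Branch 1 (R+jX_L): Z₁ = 994 + j4730 Ω, |Z₁| = 4830 Ω
Branch 2 (−jX_C): Z₂ = −j12300 Ω
Parallel: Z = Z₁Z₂/(Z₁+Z₂), |Z| = 7770 Ω, ∠Z = 70.7°
|Y| = 1/|Z| = 129 μS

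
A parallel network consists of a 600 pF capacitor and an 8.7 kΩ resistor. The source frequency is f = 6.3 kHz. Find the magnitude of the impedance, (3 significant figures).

8520 Ω

ω = 2πf = 39580 rad/s
X_C = 1/(ωC) = 42100 Ω
Parallel: admittances add. Y = 1/R + jωC
Y = (0.000115 + j2.38e-05) S
|Y| = 0.000117 S → |Z| = 1/|Y| = 8520 Ω, ∠Z = −∠Y = -11.7°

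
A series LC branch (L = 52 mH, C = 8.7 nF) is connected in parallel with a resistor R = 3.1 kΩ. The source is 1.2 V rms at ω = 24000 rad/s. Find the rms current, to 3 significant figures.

514 μA

X_L = ωL = 1250 Ω
X_C = 1/(ωC) = 4790 Ω
Branch 1: Z₁ = R = 3100 Ω
Branch 2 (series LC): Z₂ = j(X_L − X_C) = −j3540 Ω
Parallel: Z = Z₁Z₂/(Z₁+Z₂), |Z| = 2330 Ω, ∠Z = -41.2°
I = V/|Z| = 1.2/2330 = 514 μA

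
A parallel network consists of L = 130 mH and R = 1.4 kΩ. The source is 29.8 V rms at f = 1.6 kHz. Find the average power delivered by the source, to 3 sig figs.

634 mW

ω = 2πf = 10050 rad/s
X_L = ωL = 1310 Ω
Parallel: admittances add. Y = 1/R + 1/(jωL)
Y = (0.000714 − j0.000765) S
|Y| = 0.00105 S → |Z| = 1/|Y| = 955 Ω, ∠Z = −∠Y = 47.0°
I = V/|Z| = 31.2 mA
P = VI cos φ = 29.8 × 0.0312 × cos(47.0°) = 634 mW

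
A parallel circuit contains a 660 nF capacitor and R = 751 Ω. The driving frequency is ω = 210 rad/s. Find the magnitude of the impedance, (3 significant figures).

X_C = 1/(ωC) = 7220 Ω
Parallel: admittances add. Y = 1/R + jωC
Y = (0.00133 + j0.000139) S
|Y| = 0.00134 S → |Z| = 1/|Y| = 747 Ω, ∠Z = −∠Y = -5.94°

747 Ω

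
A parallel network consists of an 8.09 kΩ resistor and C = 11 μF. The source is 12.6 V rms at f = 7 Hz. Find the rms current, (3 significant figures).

ω = 2πf = 43.98 rad/s
X_C = 1/(ωC) = 2070 Ω
Parallel: admittances add. Y = 1/R + jωC
Y = (0.000124 + j0.000484) S
|Y| = 0.000499 S → |Z| = 1/|Y| = 2000 Ω, ∠Z = −∠Y = -75.7°
I = V/|Z| = 12.6/2000 = 6.29 mA

6.29 mA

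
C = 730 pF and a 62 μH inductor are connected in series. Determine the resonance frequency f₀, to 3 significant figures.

748 kHz

ω₀ = 1/√(LC) = 1/√(6.2e-05 × 7.3e-10) = 4.7e+06 rad/s
f₀ = ω₀/(2π) = 748 kHz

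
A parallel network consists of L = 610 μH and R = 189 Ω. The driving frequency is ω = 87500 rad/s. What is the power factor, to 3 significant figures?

X_L = ωL = 53.4 Ω
Parallel: admittances add. Y = 1/R + 1/(jωL)
Y = (0.00529 − j0.0187) S
|Y| = 0.0195 S → |Z| = 1/|Y| = 51.4 Ω, ∠Z = −∠Y = 74.2°
cos φ = cos(74.2°) = 0.272

0.272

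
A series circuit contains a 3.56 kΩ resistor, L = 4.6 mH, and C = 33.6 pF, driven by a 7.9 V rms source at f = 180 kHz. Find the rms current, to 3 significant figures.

ω = 2πf = 1.131e+06 rad/s
X_L = ωL = 5200 Ω
X_C = 1/(ωC) = 26300 Ω
Net reactance X = X_L − X_C = -21100 Ω
Z = 3560 − j21100 Ω
|Z| = √(3560² + 21100²) = 21400 Ω
I = V/|Z| = 7.9/21400 = 369 μA

369 μA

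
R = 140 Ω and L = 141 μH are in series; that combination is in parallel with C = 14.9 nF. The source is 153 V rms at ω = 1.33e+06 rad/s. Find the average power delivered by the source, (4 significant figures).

X_L = ωL = 187.5 Ω
X_C = 1/(ωC) = 50.46 Ω
Branch 1 (R+jX_L): Z₁ = 140.0 + j187.5 Ω, |Z₁| = 234.0 Ω
Branch 2 (−jX_C): Z₂ = −j50.46 Ω
Parallel: Z = Z₁Z₂/(Z₁+Z₂), |Z| = 60.27 Ω, ∠Z = -81.14°
I = V/|Z| = 2.538 A
P = VI cos φ = 153 × 2.538 × cos(-81.14°) = 59.84 W

59.84 W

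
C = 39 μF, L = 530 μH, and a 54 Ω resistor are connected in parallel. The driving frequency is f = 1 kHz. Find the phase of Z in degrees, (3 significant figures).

71.5°

ω = 2πf = 6283 rad/s
X_L = ωL = 3.33 Ω
X_C = 1/(ωC) = 4.08 Ω
Parallel: admittances add. Y = 1/R + 1/(jωL) + jωC
Y = (0.0185 − j0.0552) S
|Y| = 0.0583 S → |Z| = 1/|Y| = 17.2 Ω, ∠Z = −∠Y = 71.5°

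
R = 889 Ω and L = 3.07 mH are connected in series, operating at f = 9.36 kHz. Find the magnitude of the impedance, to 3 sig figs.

ω = 2πf = 58810 rad/s
X_L = ωL = 181 Ω
Z = 889 + j181 Ω
|Z| = √(889² + 181²) = 907 Ω

907 Ω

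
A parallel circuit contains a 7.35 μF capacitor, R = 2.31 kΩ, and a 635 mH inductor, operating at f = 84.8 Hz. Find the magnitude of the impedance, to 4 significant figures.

ω = 2πf = 532.8 rad/s
X_L = ωL = 338.3 Ω
X_C = 1/(ωC) = 255.4 Ω
Parallel: admittances add. Y = 1/R + 1/(jωL) + jωC
Y = (0.0004329 + j0.0009606) S
|Y| = 0.001054 S → |Z| = 1/|Y| = 949.1 Ω, ∠Z = −∠Y = -65.74°

949.1 Ω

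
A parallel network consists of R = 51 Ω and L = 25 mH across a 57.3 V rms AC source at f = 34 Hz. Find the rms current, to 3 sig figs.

10.8 A

ω = 2πf = 213.6 rad/s
X_L = ωL = 5.34 Ω
Parallel: admittances add. Y = 1/R + 1/(jωL)
Y = (0.0196 − j0.187) S
|Y| = 0.188 S → |Z| = 1/|Y| = 5.31 Ω, ∠Z = −∠Y = 84.0°
I = V/|Z| = 57.3/5.31 = 10.8 A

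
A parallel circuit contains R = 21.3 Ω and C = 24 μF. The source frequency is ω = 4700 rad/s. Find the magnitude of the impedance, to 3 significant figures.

8.18 Ω

X_C = 1/(ωC) = 8.87 Ω
Parallel: admittances add. Y = 1/R + jωC
Y = (0.0469 + j0.113) S
|Y| = 0.122 S → |Z| = 1/|Y| = 8.18 Ω, ∠Z = −∠Y = -67.4°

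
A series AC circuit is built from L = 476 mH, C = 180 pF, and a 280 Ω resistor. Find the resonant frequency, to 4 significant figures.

ω₀ = 1/√(LC) = 1/√(0.476 × 1.8e-10) = 108000 rad/s
f₀ = ω₀/(2π) = 17.19 kHz

17.19 kHz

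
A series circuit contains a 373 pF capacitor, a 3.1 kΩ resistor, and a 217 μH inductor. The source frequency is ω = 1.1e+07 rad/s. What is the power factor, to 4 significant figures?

0.8225

X_L = ωL = 2387 Ω
X_C = 1/(ωC) = 243.7 Ω
Net reactance X = X_L − X_C = 2143 Ω
Z = 3100 + j2143 Ω
|Z| = √(3100² + 2143²) = 3769 Ω
∠Z = arctan(2143/3100) = 34.66°
cos φ = cos(34.66°) = 0.8225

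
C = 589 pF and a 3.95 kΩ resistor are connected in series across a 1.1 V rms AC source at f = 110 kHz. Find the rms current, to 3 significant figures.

ω = 2πf = 691200 rad/s
X_C = 1/(ωC) = 2460 Ω
Z = 3950 − j2460 Ω
|Z| = √(3950² + 2460²) = 4650 Ω
I = V/|Z| = 1.1/4650 = 236 μA

236 μA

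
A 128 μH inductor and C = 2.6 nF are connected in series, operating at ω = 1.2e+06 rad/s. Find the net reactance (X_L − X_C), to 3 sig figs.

X_L = ωL = 154 Ω
X_C = 1/(ωC) = 321 Ω
X = 154 − 321 = -167 Ω

-167 Ω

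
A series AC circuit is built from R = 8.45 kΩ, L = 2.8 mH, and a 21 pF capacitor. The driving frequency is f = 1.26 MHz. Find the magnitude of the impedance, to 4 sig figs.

18230 Ω

ω = 2πf = 7.917e+06 rad/s
X_L = ωL = 22170 Ω
X_C = 1/(ωC) = 6015 Ω
Net reactance X = X_L − X_C = 16150 Ω
Z = 8450 + j16150 Ω
|Z| = √(8450² + 16150²) = 18230 Ω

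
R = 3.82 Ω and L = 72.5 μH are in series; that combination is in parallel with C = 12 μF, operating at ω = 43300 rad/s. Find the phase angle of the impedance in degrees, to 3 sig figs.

-68.2°

X_L = ωL = 3.14 Ω
X_C = 1/(ωC) = 1.92 Ω
Branch 1 (R+jX_L): Z₁ = 3.82 + j3.14 Ω, |Z₁| = 4.94 Ω
Branch 2 (−jX_C): Z₂ = −j1.92 Ω
Parallel: Z = Z₁Z₂/(Z₁+Z₂), |Z| = 2.37 Ω, ∠Z = -68.2°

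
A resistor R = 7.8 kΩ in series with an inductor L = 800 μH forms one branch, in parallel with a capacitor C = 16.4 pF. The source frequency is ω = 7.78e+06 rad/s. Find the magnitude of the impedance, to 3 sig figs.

X_L = ωL = 6220 Ω
X_C = 1/(ωC) = 7840 Ω
Branch 1 (R+jX_L): Z₁ = 7800 + j6220 Ω, |Z₁| = 9980 Ω
Branch 2 (−jX_C): Z₂ = −j7840 Ω
Parallel: Z = Z₁Z₂/(Z₁+Z₂), |Z| = 9820 Ω, ∠Z = -39.7°

9820 Ω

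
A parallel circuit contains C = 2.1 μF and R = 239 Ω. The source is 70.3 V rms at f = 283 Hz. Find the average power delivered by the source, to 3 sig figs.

ω = 2πf = 1778 rad/s
X_C = 1/(ωC) = 268 Ω
Parallel: admittances add. Y = 1/R + jωC
Y = (0.00418 + j0.00373) S
|Y| = 0.00561 S → |Z| = 1/|Y| = 178 Ω, ∠Z = −∠Y = -41.7°
I = V/|Z| = 394 mA
P = VI cos φ = 70.3 × 0.394 × cos(-41.7°) = 20.7 W

20.7 W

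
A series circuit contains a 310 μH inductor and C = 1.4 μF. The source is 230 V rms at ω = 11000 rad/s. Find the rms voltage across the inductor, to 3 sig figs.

X_L = ωL = 3.41 Ω
X_C = 1/(ωC) = 64.9 Ω
Net reactance X = X_L − X_C = -61.5 Ω
Z = − j61.5 Ω
|Z| = √(0² + 61.5²) = 61.5 Ω
I = V/|Z| = 3.74 A
V_L = I·|Z_L| = 3.74 × 3.41 = 12.7 V

12.7 V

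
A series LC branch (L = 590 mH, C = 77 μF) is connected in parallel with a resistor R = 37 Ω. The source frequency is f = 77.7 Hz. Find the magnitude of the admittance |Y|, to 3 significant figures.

ω = 2πf = 488.2 rad/s
X_L = ωL = 288 Ω
X_C = 1/(ωC) = 26.6 Ω
Branch 1: Z₁ = R = 37.0 Ω
Branch 2 (series LC): Z₂ = j(X_L − X_C) = j261 Ω
Parallel: Z = Z₁Z₂/(Z₁+Z₂), |Z| = 36.6 Ω, ∠Z = 8.06°
|Y| = 1/|Z| = 27.3 mS

27.3 mS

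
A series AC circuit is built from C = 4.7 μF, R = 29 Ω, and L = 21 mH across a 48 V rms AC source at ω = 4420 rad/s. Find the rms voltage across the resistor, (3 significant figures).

X_L = ωL = 92.8 Ω
X_C = 1/(ωC) = 48.1 Ω
Net reactance X = X_L − X_C = 44.7 Ω
Z = 29.0 + j44.7 Ω
|Z| = √(29.0² + 44.7²) = 53.3 Ω
I = V/|Z| = 901 mA
V_R = I·|Z_R| = 0.901 × 29.0 = 26.1 V

26.1 V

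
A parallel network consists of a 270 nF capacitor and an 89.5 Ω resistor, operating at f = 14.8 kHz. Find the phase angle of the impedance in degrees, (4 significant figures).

ω = 2πf = 92990 rad/s
X_C = 1/(ωC) = 39.83 Ω
Parallel: admittances add. Y = 1/R + jωC
Y = (0.01117 + j0.02511) S
|Y| = 0.02748 S → |Z| = 1/|Y| = 36.39 Ω, ∠Z = −∠Y = -66.01°

-66.01°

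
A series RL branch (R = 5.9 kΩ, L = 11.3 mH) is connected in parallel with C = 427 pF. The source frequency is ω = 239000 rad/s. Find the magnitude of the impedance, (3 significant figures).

X_L = ωL = 2700 Ω
X_C = 1/(ωC) = 9800 Ω
Branch 1 (R+jX_L): Z₁ = 5900 + j2700 Ω, |Z₁| = 6490 Ω
Branch 2 (−jX_C): Z₂ = −j9800 Ω
Parallel: Z = Z₁Z₂/(Z₁+Z₂), |Z| = 6890 Ω, ∠Z = -15.1°

6890 Ω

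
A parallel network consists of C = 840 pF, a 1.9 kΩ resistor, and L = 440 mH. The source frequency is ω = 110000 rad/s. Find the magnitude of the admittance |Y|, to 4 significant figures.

X_L = ωL = 48400 Ω
X_C = 1/(ωC) = 10820 Ω
Parallel: admittances add. Y = 1/R + 1/(jωL) + jωC
Y = (0.0005263 + j7.174e-05) S
|Y| = 0.0005312 S → |Z| = 1/|Y| = 1883 Ω, ∠Z = −∠Y = -7.762°

531.2 μS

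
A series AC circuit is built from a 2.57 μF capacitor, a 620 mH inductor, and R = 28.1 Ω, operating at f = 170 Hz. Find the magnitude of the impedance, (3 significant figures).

299 Ω

ω = 2πf = 1068 rad/s
X_L = ωL = 662 Ω
X_C = 1/(ωC) = 364 Ω
Net reactance X = X_L − X_C = 298 Ω
Z = 28.1 + j298 Ω
|Z| = √(28.1² + 298²) = 299 Ω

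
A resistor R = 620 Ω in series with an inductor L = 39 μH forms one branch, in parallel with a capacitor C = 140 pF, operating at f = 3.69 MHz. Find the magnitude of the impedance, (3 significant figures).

393 Ω

ω = 2πf = 2.318e+07 rad/s
X_L = ωL = 904 Ω
X_C = 1/(ωC) = 308 Ω
Branch 1 (R+jX_L): Z₁ = 620 + j904 Ω, |Z₁| = 1100 Ω
Branch 2 (−jX_C): Z₂ = −j308 Ω
Parallel: Z = Z₁Z₂/(Z₁+Z₂), |Z| = 393 Ω, ∠Z = -78.3°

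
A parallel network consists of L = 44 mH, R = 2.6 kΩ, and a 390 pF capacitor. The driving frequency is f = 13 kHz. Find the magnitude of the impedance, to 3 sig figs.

2190 Ω

ω = 2πf = 81680 rad/s
X_L = ωL = 3590 Ω
X_C = 1/(ωC) = 31400 Ω
Parallel: admittances add. Y = 1/R + 1/(jωL) + jωC
Y = (0.000385 − j0.000246) S
|Y| = 0.000457 S → |Z| = 1/|Y| = 2190 Ω, ∠Z = −∠Y = 32.6°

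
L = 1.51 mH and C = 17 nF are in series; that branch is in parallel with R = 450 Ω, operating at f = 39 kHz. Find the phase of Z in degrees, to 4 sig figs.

73.89°

ω = 2πf = 245000 rad/s
X_L = ωL = 370.0 Ω
X_C = 1/(ωC) = 240.1 Ω
Branch 1: Z₁ = R = 450.0 Ω
Branch 2 (series LC): Z₂ = j(X_L − X_C) = j130.0 Ω
Parallel: Z = Z₁Z₂/(Z₁+Z₂), |Z| = 124.9 Ω, ∠Z = 73.89°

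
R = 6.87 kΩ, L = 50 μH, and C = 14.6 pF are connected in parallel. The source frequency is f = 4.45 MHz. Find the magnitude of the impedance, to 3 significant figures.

2940 Ω

ω = 2πf = 2.796e+07 rad/s
X_L = ωL = 1400 Ω
X_C = 1/(ωC) = 2450 Ω
Parallel: admittances add. Y = 1/R + 1/(jωL) + jωC
Y = (0.000146 − j0.000307) S
|Y| = 0.000340 S → |Z| = 1/|Y| = 2940 Ω, ∠Z = −∠Y = 64.6°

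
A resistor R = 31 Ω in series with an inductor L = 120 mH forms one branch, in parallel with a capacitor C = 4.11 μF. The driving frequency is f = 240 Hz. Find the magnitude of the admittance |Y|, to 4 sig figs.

ω = 2πf = 1508 rad/s
X_L = ωL = 181.0 Ω
X_C = 1/(ωC) = 161.3 Ω
Branch 1 (R+jX_L): Z₁ = 31.00 + j181.0 Ω, |Z₁| = 183.6 Ω
Branch 2 (−jX_C): Z₂ = −j161.3 Ω
Parallel: Z = Z₁Z₂/(Z₁+Z₂), |Z| = 807.6 Ω, ∠Z = -42.03°
|Y| = 1/|Z| = 1.238 mS

1.238 mS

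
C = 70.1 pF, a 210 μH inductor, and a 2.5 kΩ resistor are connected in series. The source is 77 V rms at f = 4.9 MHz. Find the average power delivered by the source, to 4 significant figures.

ω = 2πf = 3.079e+07 rad/s
X_L = ωL = 6465 Ω
X_C = 1/(ωC) = 463.3 Ω
Net reactance X = X_L − X_C = 6002 Ω
Z = 2500 + j6002 Ω
|Z| = √(2500² + 6002²) = 6502 Ω
∠Z = arctan(6002/2500) = 67.39°
I = V/|Z| = 11.84 mA
P = VI cos φ = 77 × 0.01184 × cos(67.39°) = 350.6 mW

350.6 mW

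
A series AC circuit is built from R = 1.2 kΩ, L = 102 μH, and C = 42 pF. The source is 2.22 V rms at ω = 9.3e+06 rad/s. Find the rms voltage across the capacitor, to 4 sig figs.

X_L = ωL = 948.6 Ω
X_C = 1/(ωC) = 2560 Ω
Net reactance X = X_L − X_C = -1612 Ω
Z = 1200 − j1612 Ω
|Z| = √(1200² + 1612²) = 2009 Ω
I = V/|Z| = 1.105 mA
V_C = I·|Z_C| = 0.001105 × 2560 = 2.829 V

2.829 V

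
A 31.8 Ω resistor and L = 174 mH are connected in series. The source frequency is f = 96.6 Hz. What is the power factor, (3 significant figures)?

ω = 2πf = 607.0 rad/s
X_L = ωL = 106 Ω
Z = 31.8 + j106 Ω
|Z| = √(31.8² + 106²) = 110 Ω
∠Z = arctan(106/31.8) = 73.2°
cos φ = cos(73.2°) = 0.288

0.288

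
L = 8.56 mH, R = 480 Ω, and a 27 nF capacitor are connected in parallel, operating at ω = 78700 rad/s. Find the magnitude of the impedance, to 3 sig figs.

X_L = ωL = 674 Ω
X_C = 1/(ωC) = 471 Ω
Parallel: admittances add. Y = 1/R + 1/(jωL) + jωC
Y = (0.00208 + j0.000640) S
|Y| = 0.00218 S → |Z| = 1/|Y| = 459 Ω, ∠Z = −∠Y = -17.1°

459 Ω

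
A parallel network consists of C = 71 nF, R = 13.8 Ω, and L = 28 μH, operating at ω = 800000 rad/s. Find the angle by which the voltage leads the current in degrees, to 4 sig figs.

-9.524°

X_L = ωL = 22.40 Ω
X_C = 1/(ωC) = 17.61 Ω
Parallel: admittances add. Y = 1/R + 1/(jωL) + jωC
Y = (0.07246 + j0.01216) S
|Y| = 0.07348 S → |Z| = 1/|Y| = 13.61 Ω, ∠Z = −∠Y = -9.524°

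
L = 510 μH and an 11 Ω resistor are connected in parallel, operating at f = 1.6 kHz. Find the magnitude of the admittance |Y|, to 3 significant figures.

215 mS

ω = 2πf = 10050 rad/s
X_L = ωL = 5.13 Ω
Parallel: admittances add. Y = 1/R + 1/(jωL)
Y = (0.0909 − j0.195) S
|Y| = 0.215 S → |Z| = 1/|Y| = 4.65 Ω, ∠Z = −∠Y = 65.0°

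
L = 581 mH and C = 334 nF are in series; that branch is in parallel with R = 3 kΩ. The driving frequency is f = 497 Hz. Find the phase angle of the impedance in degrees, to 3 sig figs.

74.1°

ω = 2πf = 3123 rad/s
X_L = ωL = 1810 Ω
X_C = 1/(ωC) = 959 Ω
Branch 1: Z₁ = R = 3000 Ω
Branch 2 (series LC): Z₂ = j(X_L − X_C) = j856 Ω
Parallel: Z = Z₁Z₂/(Z₁+Z₂), |Z| = 823 Ω, ∠Z = 74.1°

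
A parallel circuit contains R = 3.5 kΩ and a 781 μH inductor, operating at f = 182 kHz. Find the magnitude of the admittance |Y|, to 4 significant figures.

ω = 2πf = 1.144e+06 rad/s
X_L = ωL = 893.1 Ω
Parallel: admittances add. Y = 1/R + 1/(jωL)
Y = (0.0002857 − j0.001120) S
|Y| = 0.001156 S → |Z| = 1/|Y| = 865.4 Ω, ∠Z = −∠Y = 75.69°

1.156 mS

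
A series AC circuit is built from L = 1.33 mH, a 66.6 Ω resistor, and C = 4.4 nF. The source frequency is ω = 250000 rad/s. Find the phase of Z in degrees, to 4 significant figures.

-83.41°

X_L = ωL = 332.5 Ω
X_C = 1/(ωC) = 909.1 Ω
Net reactance X = X_L − X_C = -576.6 Ω
Z = 66.60 − j576.6 Ω
|Z| = √(66.60² + 576.6²) = 580.4 Ω
∠Z = arctan(-576.6/66.60) = -83.41°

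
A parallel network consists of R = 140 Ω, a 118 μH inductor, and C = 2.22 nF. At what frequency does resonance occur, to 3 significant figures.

311 kHz

ω₀ = 1/√(LC) = 1/√(0.000118 × 2.22e-09) = 1.954e+06 rad/s
f₀ = ω₀/(2π) = 311 kHz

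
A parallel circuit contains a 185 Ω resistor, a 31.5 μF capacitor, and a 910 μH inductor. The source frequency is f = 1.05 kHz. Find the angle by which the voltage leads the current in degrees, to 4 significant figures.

-82.53°

ω = 2πf = 6597 rad/s
X_L = ωL = 6.004 Ω
X_C = 1/(ωC) = 4.812 Ω
Parallel: admittances add. Y = 1/R + 1/(jωL) + jωC
Y = (0.005405 + j0.04125) S
|Y| = 0.04160 S → |Z| = 1/|Y| = 24.04 Ω, ∠Z = −∠Y = -82.53°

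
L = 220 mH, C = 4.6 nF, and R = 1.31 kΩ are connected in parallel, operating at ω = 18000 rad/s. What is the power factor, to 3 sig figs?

X_L = ωL = 3960 Ω
X_C = 1/(ωC) = 12100 Ω
Parallel: admittances add. Y = 1/R + 1/(jωL) + jωC
Y = (0.000763 − j0.000170) S
|Y| = 0.000782 S → |Z| = 1/|Y| = 1280 Ω, ∠Z = −∠Y = 12.5°
cos φ = cos(12.5°) = 0.976

0.976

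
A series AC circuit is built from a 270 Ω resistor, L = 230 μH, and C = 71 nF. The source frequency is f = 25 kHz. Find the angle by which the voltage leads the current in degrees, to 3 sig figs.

ω = 2πf = 157100 rad/s
X_L = ωL = 36.1 Ω
X_C = 1/(ωC) = 89.7 Ω
Net reactance X = X_L − X_C = -53.5 Ω
Z = 270 − j53.5 Ω
|Z| = √(270² + 53.5²) = 275 Ω
∠Z = arctan(-53.5/270) = -11.2°

-11.2°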